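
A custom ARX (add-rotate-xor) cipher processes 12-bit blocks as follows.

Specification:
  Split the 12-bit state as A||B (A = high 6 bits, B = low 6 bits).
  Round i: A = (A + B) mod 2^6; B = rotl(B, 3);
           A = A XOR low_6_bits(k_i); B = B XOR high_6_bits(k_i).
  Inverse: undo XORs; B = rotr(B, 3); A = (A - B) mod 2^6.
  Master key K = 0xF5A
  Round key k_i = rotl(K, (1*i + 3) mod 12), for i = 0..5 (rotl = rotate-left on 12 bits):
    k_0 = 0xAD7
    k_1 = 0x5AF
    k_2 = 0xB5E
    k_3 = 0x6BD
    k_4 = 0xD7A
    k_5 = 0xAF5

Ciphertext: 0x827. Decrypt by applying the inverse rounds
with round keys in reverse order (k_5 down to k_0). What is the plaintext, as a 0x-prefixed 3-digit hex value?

s_0 = ciphertext = 0x827
s_1 = InvRound(s_0, k_5) = 0xD21
s_2 = InvRound(s_1, k_4) = 0xB22
s_3 = InvRound(s_2, k_3) = 0x287
s_4 = InvRound(s_3, k_2) = 0xFD5
s_5 = InvRound(s_4, k_1) = 0xE18
s_6 = InvRound(s_5, k_0) = 0x45E

0x45E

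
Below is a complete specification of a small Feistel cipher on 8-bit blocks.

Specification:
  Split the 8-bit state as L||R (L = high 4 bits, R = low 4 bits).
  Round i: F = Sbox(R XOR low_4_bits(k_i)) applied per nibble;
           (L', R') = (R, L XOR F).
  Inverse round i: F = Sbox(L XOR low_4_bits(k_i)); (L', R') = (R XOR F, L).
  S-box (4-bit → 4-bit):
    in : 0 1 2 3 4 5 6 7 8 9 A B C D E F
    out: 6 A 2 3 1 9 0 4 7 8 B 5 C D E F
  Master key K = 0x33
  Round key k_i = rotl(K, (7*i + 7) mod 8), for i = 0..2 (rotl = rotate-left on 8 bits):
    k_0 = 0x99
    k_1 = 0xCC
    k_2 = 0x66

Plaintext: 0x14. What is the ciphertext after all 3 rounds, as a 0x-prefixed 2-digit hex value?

0x2D

s_0 = plaintext = 0x14
s_1 = Round(s_0, k_0) = 0x4C
s_2 = Round(s_1, k_1) = 0xC2
s_3 = Round(s_2, k_2) = 0x2D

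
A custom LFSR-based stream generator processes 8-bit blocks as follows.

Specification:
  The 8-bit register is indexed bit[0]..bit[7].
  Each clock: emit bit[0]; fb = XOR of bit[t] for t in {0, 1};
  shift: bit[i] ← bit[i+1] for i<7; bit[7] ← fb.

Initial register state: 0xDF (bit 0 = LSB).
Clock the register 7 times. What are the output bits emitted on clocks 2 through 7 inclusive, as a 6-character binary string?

reg_0 = 0xDF
clock 1: out=1, reg = 0x6F
clock 2: out=1, reg = 0x37
clock 3: out=1, reg = 0x1B
clock 4: out=1, reg = 0x0D
clock 5: out=1, reg = 0x86
clock 6: out=0, reg = 0xC3
clock 7: out=1, reg = 0x61

111101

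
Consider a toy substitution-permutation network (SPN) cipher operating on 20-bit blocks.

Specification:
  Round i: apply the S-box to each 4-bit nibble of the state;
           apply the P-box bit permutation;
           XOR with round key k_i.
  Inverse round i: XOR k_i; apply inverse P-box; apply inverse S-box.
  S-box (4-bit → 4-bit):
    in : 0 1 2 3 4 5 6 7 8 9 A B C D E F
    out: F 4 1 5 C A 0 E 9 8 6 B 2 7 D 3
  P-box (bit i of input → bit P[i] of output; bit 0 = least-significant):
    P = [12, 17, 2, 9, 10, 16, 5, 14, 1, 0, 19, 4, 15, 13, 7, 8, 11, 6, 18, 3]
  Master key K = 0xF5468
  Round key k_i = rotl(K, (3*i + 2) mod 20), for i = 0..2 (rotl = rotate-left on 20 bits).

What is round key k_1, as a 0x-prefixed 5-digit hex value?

0xA8D1E

K = 0xF5468
k_0 = rotl(K, (3*0+2) mod 20) = rotl(K, 2) = 0xD51A3
k_1 = rotl(K, (3*1+2) mod 20) = rotl(K, 5) = 0xA8D1E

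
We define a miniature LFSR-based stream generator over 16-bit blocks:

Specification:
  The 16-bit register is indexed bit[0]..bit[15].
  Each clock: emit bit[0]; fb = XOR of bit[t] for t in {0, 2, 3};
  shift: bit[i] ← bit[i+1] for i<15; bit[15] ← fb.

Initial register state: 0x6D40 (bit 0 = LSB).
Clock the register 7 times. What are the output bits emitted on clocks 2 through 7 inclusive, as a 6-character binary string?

000001

reg_0 = 0x6D40
clock 1: out=0, reg = 0x36A0
clock 2: out=0, reg = 0x1B50
clock 3: out=0, reg = 0x0DA8
clock 4: out=0, reg = 0x86D4
clock 5: out=0, reg = 0xC36A
clock 6: out=0, reg = 0xE1B5
clock 7: out=1, reg = 0x70DA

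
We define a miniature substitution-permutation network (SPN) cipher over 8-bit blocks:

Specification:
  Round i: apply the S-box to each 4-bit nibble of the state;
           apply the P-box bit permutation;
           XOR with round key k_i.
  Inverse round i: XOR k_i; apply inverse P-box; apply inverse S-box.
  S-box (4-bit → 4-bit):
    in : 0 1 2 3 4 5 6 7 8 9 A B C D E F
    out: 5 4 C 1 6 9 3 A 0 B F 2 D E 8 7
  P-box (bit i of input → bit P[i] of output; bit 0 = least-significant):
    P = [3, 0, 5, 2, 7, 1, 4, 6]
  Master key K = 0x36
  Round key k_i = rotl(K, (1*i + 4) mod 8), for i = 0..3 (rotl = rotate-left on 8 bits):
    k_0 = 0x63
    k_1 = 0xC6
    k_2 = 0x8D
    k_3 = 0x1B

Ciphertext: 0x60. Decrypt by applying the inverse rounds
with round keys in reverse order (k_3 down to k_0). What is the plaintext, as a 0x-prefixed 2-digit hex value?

s_0 = ciphertext = 0x60
s_1 = InvRound(s_0, k_3) = 0xDF
s_2 = InvRound(s_1, k_2) = 0xD8
s_3 = InvRound(s_2, k_1) = 0x45
s_4 = InvRound(s_3, k_0) = 0xB2

0xB2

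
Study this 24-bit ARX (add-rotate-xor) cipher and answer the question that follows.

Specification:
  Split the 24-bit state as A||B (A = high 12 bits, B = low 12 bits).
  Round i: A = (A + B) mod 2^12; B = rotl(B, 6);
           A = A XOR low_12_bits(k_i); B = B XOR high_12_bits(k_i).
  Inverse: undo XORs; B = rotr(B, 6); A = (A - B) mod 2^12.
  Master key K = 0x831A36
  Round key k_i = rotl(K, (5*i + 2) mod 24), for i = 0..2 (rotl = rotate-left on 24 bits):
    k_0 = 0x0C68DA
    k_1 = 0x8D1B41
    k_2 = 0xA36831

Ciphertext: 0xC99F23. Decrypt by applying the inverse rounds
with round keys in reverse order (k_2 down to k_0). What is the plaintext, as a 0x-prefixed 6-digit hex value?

0xE3FC06

s_0 = ciphertext = 0xC99F23
s_1 = InvRound(s_0, k_2) = 0xF54554
s_2 = InvRound(s_1, k_1) = 0x29F176
s_3 = InvRound(s_2, k_0) = 0xE3FC06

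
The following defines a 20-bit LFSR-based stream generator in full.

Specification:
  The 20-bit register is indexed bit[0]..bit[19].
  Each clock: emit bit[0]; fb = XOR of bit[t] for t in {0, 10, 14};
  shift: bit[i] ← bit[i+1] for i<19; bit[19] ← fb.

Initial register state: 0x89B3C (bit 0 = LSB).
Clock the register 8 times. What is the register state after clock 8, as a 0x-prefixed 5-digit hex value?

reg_0 = 0x89B3C
clock 1: out=0, reg = 0x44D9E
clock 2: out=0, reg = 0x226CF
clock 3: out=1, reg = 0x11367
clock 4: out=1, reg = 0x889B3
clock 5: out=1, reg = 0xC44D9
clock 6: out=1, reg = 0xE226C
clock 7: out=0, reg = 0x71136
clock 8: out=0, reg = 0x3889B

0x3889B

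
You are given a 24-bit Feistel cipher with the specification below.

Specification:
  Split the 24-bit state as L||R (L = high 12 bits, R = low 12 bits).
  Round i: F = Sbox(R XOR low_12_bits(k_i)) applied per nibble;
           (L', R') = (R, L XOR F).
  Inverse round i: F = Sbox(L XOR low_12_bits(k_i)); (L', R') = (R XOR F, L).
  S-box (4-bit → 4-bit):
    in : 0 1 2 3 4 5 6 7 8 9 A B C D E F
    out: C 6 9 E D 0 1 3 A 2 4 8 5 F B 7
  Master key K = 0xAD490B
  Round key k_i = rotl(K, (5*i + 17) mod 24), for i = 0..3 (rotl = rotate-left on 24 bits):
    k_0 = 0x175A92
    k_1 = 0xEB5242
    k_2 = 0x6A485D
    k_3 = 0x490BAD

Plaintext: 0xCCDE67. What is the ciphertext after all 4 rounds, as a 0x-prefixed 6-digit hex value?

0xB62C47

s_0 = plaintext = 0xCCDE67
s_1 = Round(s_0, k_0) = 0xE671BD
s_2 = Round(s_1, k_1) = 0x1BD010
s_3 = Round(s_2, k_2) = 0x010B62
s_4 = Round(s_3, k_3) = 0xB62C47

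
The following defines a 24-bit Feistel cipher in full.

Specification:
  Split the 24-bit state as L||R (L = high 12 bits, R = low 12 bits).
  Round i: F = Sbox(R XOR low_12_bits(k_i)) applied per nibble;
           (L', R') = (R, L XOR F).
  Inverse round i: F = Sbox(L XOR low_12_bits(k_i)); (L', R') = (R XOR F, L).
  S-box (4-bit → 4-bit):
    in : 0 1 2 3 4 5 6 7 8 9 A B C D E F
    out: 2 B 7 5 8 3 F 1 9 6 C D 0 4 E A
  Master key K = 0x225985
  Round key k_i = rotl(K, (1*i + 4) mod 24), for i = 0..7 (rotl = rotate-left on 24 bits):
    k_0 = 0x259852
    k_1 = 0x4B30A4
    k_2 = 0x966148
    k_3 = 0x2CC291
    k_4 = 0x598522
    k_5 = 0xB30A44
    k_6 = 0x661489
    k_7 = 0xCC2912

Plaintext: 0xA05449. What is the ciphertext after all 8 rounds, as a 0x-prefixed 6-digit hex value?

s_0 = plaintext = 0xA05449
s_1 = Round(s_0, k_0) = 0x449AB8
s_2 = Round(s_1, k_1) = 0xAB88F9
s_3 = Round(s_2, k_2) = 0x8F9C63
s_4 = Round(s_3, k_3) = 0xC6365E
s_5 = Round(s_4, k_4) = 0x65E973
s_6 = Round(s_5, k_5) = 0x97330F
s_7 = Round(s_6, k_6) = 0x30F8EC
s_8 = Round(s_7, k_7) = 0x8EC8A1

0x8EC8A1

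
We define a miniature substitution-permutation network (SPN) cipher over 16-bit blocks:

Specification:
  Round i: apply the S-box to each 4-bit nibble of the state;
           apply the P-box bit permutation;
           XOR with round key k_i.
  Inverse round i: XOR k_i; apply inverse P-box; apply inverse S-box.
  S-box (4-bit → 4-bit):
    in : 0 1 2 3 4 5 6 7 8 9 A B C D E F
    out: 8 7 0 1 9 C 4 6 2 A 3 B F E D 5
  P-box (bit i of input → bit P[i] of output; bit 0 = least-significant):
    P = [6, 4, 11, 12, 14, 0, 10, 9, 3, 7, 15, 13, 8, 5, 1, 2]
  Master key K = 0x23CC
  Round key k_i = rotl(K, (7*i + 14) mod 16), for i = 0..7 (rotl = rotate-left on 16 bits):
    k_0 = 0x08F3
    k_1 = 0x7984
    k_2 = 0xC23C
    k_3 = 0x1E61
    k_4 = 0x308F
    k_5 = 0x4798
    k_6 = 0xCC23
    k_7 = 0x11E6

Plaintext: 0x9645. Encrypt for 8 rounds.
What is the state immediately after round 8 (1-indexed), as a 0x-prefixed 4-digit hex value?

0x10A5

s_0 = plaintext = 0x9645
s_1 = Round(s_0, k_0) = 0xD2D7
s_2 = Round(s_1, k_1) = 0x77B3
s_3 = Round(s_2, k_2) = 0x00DF
s_4 = Round(s_3, k_3) = 0x3024
s_5 = Round(s_4, k_4) = 0x01CF
s_6 = Round(s_5, k_5) = 0x8955
s_7 = Round(s_6, k_6) = 0xF283
s_8 = Round(s_7, k_7) = 0x10A5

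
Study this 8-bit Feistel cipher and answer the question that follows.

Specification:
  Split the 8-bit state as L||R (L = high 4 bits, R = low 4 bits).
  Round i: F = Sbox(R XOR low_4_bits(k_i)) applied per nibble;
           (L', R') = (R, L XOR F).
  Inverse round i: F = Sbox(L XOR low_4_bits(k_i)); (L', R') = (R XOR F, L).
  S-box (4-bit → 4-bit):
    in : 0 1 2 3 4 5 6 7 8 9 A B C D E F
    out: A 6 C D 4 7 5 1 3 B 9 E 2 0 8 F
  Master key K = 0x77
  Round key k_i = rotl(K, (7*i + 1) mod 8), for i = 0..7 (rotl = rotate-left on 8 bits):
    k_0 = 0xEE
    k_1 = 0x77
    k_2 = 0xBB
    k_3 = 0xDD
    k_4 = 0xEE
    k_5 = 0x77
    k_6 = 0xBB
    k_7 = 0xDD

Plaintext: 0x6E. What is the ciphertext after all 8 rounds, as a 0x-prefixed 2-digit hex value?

0xFE

s_0 = plaintext = 0x6E
s_1 = Round(s_0, k_0) = 0xEC
s_2 = Round(s_1, k_1) = 0xC0
s_3 = Round(s_2, k_2) = 0x02
s_4 = Round(s_3, k_3) = 0x2F
s_5 = Round(s_4, k_4) = 0xF4
s_6 = Round(s_5, k_5) = 0x42
s_7 = Round(s_6, k_6) = 0x2F
s_8 = Round(s_7, k_7) = 0xFE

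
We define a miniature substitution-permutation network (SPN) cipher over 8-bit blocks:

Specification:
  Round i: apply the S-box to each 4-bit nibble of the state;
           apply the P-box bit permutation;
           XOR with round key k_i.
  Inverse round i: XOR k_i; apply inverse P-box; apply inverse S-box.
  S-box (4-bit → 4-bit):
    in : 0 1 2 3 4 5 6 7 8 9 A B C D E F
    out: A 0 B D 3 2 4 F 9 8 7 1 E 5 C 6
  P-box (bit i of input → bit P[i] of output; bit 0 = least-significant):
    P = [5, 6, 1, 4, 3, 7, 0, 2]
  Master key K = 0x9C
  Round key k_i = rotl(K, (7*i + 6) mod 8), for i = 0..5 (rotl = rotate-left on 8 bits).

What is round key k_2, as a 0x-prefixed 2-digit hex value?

0xC9

K = 0x9C
k_0 = rotl(K, (7*0+6) mod 8) = rotl(K, 6) = 0x27
k_1 = rotl(K, (7*1+6) mod 8) = rotl(K, 5) = 0x93
k_2 = rotl(K, (7*2+6) mod 8) = rotl(K, 4) = 0xC9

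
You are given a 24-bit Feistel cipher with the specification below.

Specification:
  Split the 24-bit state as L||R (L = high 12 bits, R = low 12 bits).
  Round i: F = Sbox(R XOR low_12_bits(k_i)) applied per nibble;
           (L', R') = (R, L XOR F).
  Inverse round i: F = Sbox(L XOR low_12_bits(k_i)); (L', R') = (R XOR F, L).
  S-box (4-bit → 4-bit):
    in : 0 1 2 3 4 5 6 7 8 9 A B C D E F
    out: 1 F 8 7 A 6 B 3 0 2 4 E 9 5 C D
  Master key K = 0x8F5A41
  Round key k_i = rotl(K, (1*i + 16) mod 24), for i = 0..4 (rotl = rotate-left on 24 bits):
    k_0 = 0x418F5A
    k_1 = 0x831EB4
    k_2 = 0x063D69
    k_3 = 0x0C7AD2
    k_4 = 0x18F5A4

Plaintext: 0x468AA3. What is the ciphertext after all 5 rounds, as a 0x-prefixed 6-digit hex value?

0x9C8758

s_0 = plaintext = 0x468AA3
s_1 = Round(s_0, k_0) = 0xAA32BA
s_2 = Round(s_1, k_1) = 0x2BA3BF
s_3 = Round(s_2, k_2) = 0x3BFEE1
s_4 = Round(s_3, k_3) = 0xEE19C8
s_5 = Round(s_4, k_4) = 0x9C8758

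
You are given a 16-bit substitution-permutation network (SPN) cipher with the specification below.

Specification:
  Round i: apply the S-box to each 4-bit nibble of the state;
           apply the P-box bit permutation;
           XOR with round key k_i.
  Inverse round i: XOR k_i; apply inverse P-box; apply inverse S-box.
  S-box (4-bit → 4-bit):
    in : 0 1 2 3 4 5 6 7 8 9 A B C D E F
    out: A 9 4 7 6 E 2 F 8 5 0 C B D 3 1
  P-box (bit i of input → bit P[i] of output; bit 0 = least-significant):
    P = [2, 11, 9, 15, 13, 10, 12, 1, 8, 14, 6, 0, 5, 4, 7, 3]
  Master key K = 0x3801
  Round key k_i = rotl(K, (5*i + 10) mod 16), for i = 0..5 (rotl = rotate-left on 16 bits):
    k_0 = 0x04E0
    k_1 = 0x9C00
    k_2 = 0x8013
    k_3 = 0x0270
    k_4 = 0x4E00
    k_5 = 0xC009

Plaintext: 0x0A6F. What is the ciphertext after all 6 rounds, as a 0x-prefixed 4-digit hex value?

s_0 = plaintext = 0x0A6F
s_1 = Round(s_0, k_0) = 0x00FC
s_2 = Round(s_1, k_1) = 0x741D
s_3 = Round(s_2, k_2) = 0x62ED
s_4 = Round(s_3, k_3) = 0xA424
s_5 = Round(s_4, k_4) = 0x1440
s_6 = Round(s_5, k_5) = 0x1C61

0x1C61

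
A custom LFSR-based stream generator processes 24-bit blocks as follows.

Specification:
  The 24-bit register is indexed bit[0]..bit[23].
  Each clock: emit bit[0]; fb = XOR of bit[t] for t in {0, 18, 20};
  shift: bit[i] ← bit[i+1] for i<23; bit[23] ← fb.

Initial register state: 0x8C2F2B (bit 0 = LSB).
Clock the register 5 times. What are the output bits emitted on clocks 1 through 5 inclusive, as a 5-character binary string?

11010

reg_0 = 0x8C2F2B
clock 1: out=1, reg = 0x461795
clock 2: out=1, reg = 0x230BCA
clock 3: out=0, reg = 0x1185E5
clock 4: out=1, reg = 0x08C2F2
clock 5: out=0, reg = 0x046179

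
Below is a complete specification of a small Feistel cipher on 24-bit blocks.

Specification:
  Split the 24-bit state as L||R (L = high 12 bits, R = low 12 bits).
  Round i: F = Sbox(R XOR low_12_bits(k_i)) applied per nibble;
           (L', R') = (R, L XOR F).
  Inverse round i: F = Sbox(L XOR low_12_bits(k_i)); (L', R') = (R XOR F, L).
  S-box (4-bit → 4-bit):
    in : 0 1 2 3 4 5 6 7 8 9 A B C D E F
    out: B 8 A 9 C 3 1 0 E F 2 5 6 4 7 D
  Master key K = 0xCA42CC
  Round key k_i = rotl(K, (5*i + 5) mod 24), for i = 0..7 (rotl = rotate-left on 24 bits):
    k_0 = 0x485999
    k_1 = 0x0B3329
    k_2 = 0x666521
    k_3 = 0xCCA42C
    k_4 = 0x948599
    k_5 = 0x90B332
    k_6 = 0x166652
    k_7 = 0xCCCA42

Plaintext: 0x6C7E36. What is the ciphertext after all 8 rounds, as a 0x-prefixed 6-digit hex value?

0xA9F6AD

s_0 = plaintext = 0x6C7E36
s_1 = Round(s_0, k_0) = 0xE366EA
s_2 = Round(s_1, k_1) = 0x6EAD5F
s_3 = Round(s_2, k_2) = 0xD5F8ED
s_4 = Round(s_3, k_3) = 0x8EDB37
s_5 = Round(s_4, k_4) = 0xB37FCA
s_6 = Round(s_5, k_5) = 0xFCADE9
s_7 = Round(s_6, k_6) = 0xDE9A9F
s_8 = Round(s_7, k_7) = 0xA9F6AD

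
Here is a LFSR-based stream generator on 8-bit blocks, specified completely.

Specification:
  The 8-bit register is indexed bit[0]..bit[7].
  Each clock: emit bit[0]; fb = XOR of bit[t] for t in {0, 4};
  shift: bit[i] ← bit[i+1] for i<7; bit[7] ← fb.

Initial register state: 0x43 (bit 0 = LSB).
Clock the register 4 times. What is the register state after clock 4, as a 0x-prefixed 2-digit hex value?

reg_0 = 0x43
clock 1: out=1, reg = 0xA1
clock 2: out=1, reg = 0xD0
clock 3: out=0, reg = 0xE8
clock 4: out=0, reg = 0x74

0x74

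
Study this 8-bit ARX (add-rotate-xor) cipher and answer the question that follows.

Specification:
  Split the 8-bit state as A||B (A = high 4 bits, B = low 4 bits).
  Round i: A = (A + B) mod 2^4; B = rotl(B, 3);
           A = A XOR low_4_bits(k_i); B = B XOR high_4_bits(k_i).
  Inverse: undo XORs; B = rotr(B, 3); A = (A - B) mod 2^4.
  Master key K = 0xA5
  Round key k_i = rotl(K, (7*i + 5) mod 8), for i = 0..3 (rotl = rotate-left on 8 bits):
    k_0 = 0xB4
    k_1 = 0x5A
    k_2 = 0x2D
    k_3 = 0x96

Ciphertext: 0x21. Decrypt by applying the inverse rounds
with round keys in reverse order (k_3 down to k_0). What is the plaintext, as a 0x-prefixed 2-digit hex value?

s_0 = ciphertext = 0x21
s_1 = InvRound(s_0, k_3) = 0x31
s_2 = InvRound(s_1, k_2) = 0x86
s_3 = InvRound(s_2, k_1) = 0xC6
s_4 = InvRound(s_3, k_0) = 0xDB

0xDB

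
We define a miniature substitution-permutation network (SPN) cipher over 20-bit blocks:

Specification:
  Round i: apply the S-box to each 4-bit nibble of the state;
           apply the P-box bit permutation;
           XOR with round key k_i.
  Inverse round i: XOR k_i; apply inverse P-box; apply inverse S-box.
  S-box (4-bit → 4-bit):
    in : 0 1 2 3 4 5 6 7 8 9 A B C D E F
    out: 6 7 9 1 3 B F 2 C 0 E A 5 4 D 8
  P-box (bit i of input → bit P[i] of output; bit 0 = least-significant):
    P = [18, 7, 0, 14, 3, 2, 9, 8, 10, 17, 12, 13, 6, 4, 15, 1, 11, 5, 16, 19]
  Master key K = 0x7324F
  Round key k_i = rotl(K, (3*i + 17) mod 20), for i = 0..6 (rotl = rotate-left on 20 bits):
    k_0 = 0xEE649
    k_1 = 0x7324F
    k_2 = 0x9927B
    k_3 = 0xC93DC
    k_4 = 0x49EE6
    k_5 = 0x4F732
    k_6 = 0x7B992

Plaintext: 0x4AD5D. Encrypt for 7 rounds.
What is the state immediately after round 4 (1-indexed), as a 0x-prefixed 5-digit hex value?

0x6489F

s_0 = plaintext = 0x4AD5D
s_1 = Round(s_0, k_0) = 0xE7F76
s_2 = Round(s_1, k_1) = 0xA5ADA
s_3 = Round(s_2, k_2) = 0x2E088
s_4 = Round(s_3, k_3) = 0x6489F
s_5 = Round(s_4, k_4) = 0xDE696
s_6 = Round(s_5, k_5) = 0x303F1
s_7 = Round(s_6, k_6) = 0x33403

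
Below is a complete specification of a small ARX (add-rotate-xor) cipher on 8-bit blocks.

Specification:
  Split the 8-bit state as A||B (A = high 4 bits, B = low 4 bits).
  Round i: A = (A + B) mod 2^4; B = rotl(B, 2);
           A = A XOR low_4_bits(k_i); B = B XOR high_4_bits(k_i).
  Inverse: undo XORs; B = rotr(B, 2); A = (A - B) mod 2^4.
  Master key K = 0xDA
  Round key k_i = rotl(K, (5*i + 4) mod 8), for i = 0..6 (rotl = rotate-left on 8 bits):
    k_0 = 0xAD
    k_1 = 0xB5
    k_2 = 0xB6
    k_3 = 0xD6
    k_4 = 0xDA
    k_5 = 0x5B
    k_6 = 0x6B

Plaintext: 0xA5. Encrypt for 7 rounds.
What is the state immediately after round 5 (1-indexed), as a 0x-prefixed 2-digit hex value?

0xF0

s_0 = plaintext = 0xA5
s_1 = Round(s_0, k_0) = 0x2F
s_2 = Round(s_1, k_1) = 0x44
s_3 = Round(s_2, k_2) = 0xEA
s_4 = Round(s_3, k_3) = 0xE7
s_5 = Round(s_4, k_4) = 0xF0
s_6 = Round(s_5, k_5) = 0x45
s_7 = Round(s_6, k_6) = 0x23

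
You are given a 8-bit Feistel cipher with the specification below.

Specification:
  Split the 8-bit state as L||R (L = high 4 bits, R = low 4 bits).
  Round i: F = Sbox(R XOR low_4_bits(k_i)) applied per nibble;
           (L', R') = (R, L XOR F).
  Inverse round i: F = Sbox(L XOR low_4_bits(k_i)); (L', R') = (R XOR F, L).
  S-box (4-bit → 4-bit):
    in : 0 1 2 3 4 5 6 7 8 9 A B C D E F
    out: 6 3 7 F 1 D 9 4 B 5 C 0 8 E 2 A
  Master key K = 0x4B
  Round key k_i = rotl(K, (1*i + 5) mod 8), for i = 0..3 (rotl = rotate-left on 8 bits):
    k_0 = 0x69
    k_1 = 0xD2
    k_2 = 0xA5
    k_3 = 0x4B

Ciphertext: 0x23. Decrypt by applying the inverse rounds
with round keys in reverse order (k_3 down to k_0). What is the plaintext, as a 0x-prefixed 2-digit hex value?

s_0 = ciphertext = 0x23
s_1 = InvRound(s_0, k_3) = 0x62
s_2 = InvRound(s_1, k_2) = 0xD6
s_3 = InvRound(s_2, k_1) = 0xCD
s_4 = InvRound(s_3, k_0) = 0x0C

0x0C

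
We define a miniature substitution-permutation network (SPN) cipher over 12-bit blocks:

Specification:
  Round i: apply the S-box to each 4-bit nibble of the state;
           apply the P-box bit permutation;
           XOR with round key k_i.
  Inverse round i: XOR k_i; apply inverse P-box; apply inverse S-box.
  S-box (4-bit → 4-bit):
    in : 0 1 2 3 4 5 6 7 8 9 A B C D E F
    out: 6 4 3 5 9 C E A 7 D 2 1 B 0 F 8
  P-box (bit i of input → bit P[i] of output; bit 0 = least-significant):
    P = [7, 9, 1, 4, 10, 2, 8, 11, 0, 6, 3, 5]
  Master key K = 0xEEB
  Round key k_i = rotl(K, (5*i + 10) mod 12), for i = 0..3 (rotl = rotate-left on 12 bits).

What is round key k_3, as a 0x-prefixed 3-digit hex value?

0xDD7

K = 0xEEB
k_0 = rotl(K, (5*0+10) mod 12) = rotl(K, 10) = 0xFBA
k_1 = rotl(K, (5*1+10) mod 12) = rotl(K, 3) = 0x75F
k_2 = rotl(K, (5*2+10) mod 12) = rotl(K, 8) = 0xBEE
k_3 = rotl(K, (5*3+10) mod 12) = rotl(K, 1) = 0xDD7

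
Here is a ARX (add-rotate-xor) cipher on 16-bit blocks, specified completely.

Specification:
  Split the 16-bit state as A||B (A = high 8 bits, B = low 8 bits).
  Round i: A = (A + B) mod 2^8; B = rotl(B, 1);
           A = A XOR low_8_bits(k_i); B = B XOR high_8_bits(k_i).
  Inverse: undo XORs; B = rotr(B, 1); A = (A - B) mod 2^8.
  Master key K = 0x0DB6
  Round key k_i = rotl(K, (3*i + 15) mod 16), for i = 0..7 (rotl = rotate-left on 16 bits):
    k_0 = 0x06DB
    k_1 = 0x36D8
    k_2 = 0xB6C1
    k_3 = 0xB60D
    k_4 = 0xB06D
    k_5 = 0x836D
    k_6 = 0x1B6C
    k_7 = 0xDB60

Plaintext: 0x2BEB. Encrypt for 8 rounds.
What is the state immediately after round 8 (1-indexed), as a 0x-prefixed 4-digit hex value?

s_0 = plaintext = 0x2BEB
s_1 = Round(s_0, k_0) = 0xCDD1
s_2 = Round(s_1, k_1) = 0x4695
s_3 = Round(s_2, k_2) = 0x1A9D
s_4 = Round(s_3, k_3) = 0xBA8D
s_5 = Round(s_4, k_4) = 0x2AAB
s_6 = Round(s_5, k_5) = 0xB8D4
s_7 = Round(s_6, k_6) = 0xE0B2
s_8 = Round(s_7, k_7) = 0xF2BE

0xF2BE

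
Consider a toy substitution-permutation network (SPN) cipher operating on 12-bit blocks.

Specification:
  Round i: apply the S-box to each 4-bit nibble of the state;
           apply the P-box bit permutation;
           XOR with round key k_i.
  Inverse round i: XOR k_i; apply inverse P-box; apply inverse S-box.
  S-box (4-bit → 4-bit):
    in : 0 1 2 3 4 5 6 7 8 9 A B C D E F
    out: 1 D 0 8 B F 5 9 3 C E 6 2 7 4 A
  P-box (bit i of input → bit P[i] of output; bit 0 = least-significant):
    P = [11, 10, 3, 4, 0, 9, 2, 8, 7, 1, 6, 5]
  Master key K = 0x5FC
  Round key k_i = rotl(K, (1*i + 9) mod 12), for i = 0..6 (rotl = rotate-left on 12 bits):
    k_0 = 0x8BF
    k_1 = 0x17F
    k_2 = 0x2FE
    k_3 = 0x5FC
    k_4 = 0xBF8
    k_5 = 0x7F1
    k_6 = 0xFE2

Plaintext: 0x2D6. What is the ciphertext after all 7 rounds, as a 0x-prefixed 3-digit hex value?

0xF15

s_0 = plaintext = 0x2D6
s_1 = Round(s_0, k_0) = 0x2B2
s_2 = Round(s_1, k_1) = 0x37B
s_3 = Round(s_2, k_2) = 0x7D7
s_4 = Round(s_3, k_3) = 0xF49
s_5 = Round(s_4, k_4) = 0x8C3
s_6 = Round(s_5, k_5) = 0x563
s_7 = Round(s_6, k_6) = 0xF15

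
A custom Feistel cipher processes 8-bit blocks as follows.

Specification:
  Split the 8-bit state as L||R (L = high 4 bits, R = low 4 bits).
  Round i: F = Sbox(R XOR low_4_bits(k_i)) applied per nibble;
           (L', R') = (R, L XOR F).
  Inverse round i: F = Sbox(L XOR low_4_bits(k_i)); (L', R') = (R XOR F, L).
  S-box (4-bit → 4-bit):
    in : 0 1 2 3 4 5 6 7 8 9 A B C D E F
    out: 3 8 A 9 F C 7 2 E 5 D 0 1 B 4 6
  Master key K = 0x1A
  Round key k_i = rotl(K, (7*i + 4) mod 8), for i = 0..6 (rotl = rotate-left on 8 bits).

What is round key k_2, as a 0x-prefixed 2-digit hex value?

K = 0x1A
k_0 = rotl(K, (7*0+4) mod 8) = rotl(K, 4) = 0xA1
k_1 = rotl(K, (7*1+4) mod 8) = rotl(K, 3) = 0xD0
k_2 = rotl(K, (7*2+4) mod 8) = rotl(K, 2) = 0x68

0x68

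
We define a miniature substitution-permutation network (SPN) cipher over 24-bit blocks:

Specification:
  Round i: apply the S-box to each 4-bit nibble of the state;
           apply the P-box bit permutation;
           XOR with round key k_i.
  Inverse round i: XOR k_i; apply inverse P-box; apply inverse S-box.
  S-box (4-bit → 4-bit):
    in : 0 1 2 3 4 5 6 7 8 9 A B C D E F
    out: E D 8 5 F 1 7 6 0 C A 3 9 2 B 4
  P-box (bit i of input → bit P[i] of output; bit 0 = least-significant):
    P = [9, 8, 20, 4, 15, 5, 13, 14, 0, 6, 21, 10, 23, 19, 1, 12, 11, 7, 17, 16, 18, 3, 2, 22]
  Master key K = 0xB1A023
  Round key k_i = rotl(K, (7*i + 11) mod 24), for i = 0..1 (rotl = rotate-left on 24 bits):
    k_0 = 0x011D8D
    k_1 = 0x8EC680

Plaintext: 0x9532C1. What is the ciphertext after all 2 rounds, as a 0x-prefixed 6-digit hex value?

0xA5AD89

s_0 = plaintext = 0x9532C1
s_1 = Round(s_0, k_0) = 0xD1D39B
s_2 = Round(s_1, k_1) = 0xA5AD89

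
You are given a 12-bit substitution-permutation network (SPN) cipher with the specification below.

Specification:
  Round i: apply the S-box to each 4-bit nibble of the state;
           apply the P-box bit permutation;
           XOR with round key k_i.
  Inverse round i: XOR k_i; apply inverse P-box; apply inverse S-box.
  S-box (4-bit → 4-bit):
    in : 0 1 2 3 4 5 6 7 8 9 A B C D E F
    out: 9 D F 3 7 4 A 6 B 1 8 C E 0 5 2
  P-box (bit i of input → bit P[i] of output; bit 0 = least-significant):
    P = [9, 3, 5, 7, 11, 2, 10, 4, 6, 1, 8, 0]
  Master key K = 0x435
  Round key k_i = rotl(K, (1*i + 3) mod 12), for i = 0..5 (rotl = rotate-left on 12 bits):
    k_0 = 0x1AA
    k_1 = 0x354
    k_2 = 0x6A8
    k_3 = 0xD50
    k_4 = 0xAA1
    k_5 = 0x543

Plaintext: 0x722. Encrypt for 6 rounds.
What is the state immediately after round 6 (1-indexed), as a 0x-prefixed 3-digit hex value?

0x72C

s_0 = plaintext = 0x722
s_1 = Round(s_0, k_0) = 0xE14
s_2 = Round(s_1, k_1) = 0xC2C
s_3 = Round(s_2, k_2) = 0xB17
s_4 = Round(s_3, k_3) = 0x069
s_5 = Round(s_4, k_4) = 0x8F4
s_6 = Round(s_5, k_5) = 0x72C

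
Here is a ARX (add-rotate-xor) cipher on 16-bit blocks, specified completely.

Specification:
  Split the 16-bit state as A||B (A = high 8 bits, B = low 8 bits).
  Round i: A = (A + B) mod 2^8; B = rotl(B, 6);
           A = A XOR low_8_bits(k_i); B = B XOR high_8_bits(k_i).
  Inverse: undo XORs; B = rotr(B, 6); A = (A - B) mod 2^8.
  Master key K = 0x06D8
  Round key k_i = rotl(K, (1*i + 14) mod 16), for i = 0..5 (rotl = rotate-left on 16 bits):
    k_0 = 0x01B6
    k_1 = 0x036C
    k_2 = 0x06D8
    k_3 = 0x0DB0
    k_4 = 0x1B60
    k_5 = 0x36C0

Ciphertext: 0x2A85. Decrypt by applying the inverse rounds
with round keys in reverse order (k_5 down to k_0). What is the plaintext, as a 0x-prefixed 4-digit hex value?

0xE8EF

s_0 = ciphertext = 0x2A85
s_1 = InvRound(s_0, k_5) = 0x1CCE
s_2 = InvRound(s_1, k_4) = 0x2557
s_3 = InvRound(s_2, k_3) = 0x2C69
s_4 = InvRound(s_3, k_2) = 0x37BD
s_5 = InvRound(s_4, k_1) = 0x61FA
s_6 = InvRound(s_5, k_0) = 0xE8EF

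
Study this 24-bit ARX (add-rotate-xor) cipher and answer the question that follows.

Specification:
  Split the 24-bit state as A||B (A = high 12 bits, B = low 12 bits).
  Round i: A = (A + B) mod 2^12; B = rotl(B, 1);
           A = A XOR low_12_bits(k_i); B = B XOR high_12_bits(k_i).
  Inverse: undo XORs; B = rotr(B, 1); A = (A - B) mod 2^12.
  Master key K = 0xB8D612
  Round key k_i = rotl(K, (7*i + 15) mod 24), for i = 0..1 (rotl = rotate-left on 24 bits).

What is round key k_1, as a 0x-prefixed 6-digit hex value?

K = 0xB8D612
k_0 = rotl(K, (7*0+15) mod 24) = rotl(K, 15) = 0x095C6B
k_1 = rotl(K, (7*1+15) mod 24) = rotl(K, 22) = 0xAE3584

0xAE3584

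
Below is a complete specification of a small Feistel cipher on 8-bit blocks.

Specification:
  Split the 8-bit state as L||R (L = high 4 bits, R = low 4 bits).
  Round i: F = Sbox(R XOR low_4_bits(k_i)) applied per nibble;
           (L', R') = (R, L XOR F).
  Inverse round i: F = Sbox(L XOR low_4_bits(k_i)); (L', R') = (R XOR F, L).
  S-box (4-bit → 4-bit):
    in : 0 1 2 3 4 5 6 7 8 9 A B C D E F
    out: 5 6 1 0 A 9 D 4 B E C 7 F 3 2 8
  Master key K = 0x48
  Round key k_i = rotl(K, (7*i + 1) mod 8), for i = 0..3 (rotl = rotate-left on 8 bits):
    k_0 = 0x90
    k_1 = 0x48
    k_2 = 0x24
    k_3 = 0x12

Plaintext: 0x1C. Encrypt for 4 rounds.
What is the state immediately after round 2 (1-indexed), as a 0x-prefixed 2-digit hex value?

0xE1

s_0 = plaintext = 0x1C
s_1 = Round(s_0, k_0) = 0xCE
s_2 = Round(s_1, k_1) = 0xE1
s_3 = Round(s_2, k_2) = 0x17
s_4 = Round(s_3, k_3) = 0x78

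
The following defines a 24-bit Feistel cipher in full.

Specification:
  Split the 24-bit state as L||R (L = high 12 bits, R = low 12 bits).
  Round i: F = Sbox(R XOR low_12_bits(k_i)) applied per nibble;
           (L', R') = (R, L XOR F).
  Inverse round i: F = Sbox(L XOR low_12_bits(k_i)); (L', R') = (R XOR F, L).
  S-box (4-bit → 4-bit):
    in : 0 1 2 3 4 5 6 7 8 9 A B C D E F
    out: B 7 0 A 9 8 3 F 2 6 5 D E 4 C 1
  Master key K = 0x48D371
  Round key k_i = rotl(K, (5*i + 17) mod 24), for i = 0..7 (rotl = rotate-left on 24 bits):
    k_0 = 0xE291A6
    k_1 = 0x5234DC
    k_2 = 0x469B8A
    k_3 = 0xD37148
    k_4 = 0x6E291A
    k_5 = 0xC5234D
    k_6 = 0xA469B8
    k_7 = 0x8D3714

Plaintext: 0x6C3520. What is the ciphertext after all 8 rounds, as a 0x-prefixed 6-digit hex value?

0x02771F

s_0 = plaintext = 0x6C3520
s_1 = Round(s_0, k_0) = 0x520FE0
s_2 = Round(s_1, k_1) = 0xFE088E
s_3 = Round(s_2, k_2) = 0x88E559
s_4 = Round(s_3, k_3) = 0x5591F9
s_5 = Round(s_4, k_4) = 0x1F9793
s_6 = Round(s_5, k_5) = 0x7938B5
s_7 = Round(s_6, k_6) = 0x8B5027
s_8 = Round(s_7, k_7) = 0x02771F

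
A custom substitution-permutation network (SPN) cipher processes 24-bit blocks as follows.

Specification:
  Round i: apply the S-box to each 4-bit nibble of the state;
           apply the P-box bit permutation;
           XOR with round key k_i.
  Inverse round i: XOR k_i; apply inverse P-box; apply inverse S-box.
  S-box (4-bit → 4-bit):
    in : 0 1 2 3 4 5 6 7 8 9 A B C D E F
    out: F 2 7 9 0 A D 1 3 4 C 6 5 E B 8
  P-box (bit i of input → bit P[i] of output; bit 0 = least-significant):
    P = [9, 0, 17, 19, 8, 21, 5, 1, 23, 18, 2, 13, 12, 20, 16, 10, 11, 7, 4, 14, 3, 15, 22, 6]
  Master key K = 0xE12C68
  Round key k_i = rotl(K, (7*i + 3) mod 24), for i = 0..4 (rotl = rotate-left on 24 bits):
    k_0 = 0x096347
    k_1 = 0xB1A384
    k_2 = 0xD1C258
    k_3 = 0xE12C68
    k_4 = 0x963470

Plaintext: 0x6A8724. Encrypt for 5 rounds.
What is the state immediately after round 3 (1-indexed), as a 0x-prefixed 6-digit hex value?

0x62A0A7

s_0 = plaintext = 0x6A8724
s_1 = Round(s_0, k_0) = 0xF9323F
s_2 = Round(s_1, k_1) = 0x3DB6D2
s_3 = Round(s_2, k_2) = 0x62A0A7
s_4 = Round(s_3, k_3) = 0x240296
s_5 = Round(s_4, k_4) = 0x49A25C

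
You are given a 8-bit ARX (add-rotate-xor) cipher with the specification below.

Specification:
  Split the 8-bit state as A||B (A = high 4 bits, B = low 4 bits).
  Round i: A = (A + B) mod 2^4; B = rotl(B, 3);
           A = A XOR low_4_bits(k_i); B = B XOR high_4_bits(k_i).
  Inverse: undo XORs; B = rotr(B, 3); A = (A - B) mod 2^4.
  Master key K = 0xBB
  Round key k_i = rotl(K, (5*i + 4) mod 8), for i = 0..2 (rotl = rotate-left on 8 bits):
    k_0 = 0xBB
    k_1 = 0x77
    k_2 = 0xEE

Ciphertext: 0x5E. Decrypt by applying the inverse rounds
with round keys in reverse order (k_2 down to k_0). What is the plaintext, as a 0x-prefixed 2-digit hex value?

0xBA

s_0 = ciphertext = 0x5E
s_1 = InvRound(s_0, k_2) = 0xB0
s_2 = InvRound(s_1, k_1) = 0xEE
s_3 = InvRound(s_2, k_0) = 0xBA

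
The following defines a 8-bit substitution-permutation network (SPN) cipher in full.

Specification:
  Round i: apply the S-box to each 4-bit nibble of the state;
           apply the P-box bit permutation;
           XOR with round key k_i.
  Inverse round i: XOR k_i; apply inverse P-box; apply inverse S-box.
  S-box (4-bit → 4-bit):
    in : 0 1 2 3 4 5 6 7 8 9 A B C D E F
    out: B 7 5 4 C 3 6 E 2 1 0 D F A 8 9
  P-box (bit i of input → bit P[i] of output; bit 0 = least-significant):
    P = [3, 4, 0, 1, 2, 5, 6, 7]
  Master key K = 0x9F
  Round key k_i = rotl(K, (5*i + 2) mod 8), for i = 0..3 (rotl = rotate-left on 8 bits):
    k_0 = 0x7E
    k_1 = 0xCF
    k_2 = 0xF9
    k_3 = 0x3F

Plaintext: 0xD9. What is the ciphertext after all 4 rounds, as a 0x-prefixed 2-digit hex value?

0x50

s_0 = plaintext = 0xD9
s_1 = Round(s_0, k_0) = 0xD6
s_2 = Round(s_1, k_1) = 0x7E
s_3 = Round(s_2, k_2) = 0x1B
s_4 = Round(s_3, k_3) = 0x50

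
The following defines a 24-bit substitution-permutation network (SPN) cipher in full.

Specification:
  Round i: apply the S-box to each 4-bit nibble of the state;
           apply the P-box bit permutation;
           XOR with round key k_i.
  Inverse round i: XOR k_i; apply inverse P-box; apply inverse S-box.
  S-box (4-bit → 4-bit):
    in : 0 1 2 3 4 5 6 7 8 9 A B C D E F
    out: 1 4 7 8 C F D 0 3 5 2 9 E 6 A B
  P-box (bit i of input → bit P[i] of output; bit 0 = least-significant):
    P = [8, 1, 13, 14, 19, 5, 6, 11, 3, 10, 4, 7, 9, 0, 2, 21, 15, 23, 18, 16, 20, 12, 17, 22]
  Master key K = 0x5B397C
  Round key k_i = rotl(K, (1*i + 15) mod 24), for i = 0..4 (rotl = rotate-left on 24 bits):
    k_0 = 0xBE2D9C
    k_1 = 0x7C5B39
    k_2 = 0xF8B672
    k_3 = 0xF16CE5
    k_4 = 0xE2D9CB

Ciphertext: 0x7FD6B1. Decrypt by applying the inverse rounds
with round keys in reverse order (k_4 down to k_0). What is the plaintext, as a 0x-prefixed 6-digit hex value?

0xAAD562

s_0 = ciphertext = 0x7FD6B1
s_1 = InvRound(s_0, k_4) = 0x0C0258
s_2 = InvRound(s_1, k_3) = 0xBC55F4
s_3 = InvRound(s_2, k_2) = 0x399375
s_4 = InvRound(s_3, k_1) = 0x361043
s_5 = InvRound(s_4, k_0) = 0xAAD562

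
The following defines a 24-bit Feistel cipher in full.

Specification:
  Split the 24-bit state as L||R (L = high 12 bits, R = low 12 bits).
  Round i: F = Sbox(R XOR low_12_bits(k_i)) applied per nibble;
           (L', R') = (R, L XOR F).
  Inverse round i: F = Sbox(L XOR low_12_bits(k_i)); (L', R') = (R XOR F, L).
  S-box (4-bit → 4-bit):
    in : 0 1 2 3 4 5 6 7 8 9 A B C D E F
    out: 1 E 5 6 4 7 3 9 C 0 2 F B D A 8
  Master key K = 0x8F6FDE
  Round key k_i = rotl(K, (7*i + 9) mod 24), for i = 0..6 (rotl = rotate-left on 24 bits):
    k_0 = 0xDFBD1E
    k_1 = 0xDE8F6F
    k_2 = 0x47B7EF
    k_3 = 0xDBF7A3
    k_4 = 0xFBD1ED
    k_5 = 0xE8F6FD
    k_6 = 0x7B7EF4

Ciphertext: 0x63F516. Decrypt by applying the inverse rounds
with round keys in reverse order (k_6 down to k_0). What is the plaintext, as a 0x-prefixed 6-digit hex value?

0xC61625

s_0 = ciphertext = 0x63F516
s_1 = InvRound(s_0, k_6) = 0x9A963F
s_2 = InvRound(s_1, k_5) = 0xE4B9A9
s_3 = InvRound(s_2, k_4) = 0x18AE4B
s_4 = InvRound(s_3, k_3) = 0xD1B18A
s_5 = InvRound(s_4, k_2) = 0x30ED1B
s_6 = InvRound(s_5, k_1) = 0x62530E
s_7 = InvRound(s_6, k_0) = 0xC61625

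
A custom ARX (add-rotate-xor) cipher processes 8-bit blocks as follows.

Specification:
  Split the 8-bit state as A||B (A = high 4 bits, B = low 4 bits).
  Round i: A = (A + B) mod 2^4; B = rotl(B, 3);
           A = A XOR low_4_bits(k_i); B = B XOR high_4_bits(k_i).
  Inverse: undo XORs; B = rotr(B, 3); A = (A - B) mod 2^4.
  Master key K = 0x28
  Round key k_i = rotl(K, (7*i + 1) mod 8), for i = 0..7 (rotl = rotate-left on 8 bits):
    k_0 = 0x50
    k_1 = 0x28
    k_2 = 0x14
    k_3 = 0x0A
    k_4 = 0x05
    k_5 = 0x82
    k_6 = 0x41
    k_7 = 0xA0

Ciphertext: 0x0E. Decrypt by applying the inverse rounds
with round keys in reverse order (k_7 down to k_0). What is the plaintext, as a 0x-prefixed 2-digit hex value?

0xCE

s_0 = ciphertext = 0x0E
s_1 = InvRound(s_0, k_7) = 0x88
s_2 = InvRound(s_1, k_6) = 0x09
s_3 = InvRound(s_2, k_5) = 0x02
s_4 = InvRound(s_3, k_4) = 0x14
s_5 = InvRound(s_4, k_3) = 0x38
s_6 = InvRound(s_5, k_2) = 0x43
s_7 = InvRound(s_6, k_1) = 0xA2
s_8 = InvRound(s_7, k_0) = 0xCE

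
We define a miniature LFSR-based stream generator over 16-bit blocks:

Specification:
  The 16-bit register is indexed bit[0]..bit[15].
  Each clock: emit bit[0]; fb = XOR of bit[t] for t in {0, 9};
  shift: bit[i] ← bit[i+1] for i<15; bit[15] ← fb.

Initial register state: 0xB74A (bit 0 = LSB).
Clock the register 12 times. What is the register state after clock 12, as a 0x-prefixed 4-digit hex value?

0xF91B

reg_0 = 0xB74A
clock 1: out=0, reg = 0xDBA5
clock 2: out=1, reg = 0x6DD2
clock 3: out=0, reg = 0x36E9
clock 4: out=1, reg = 0x1B74
clock 5: out=0, reg = 0x8DBA
clock 6: out=0, reg = 0x46DD
clock 7: out=1, reg = 0x236E
clock 8: out=0, reg = 0x91B7
clock 9: out=1, reg = 0xC8DB
clock 10: out=1, reg = 0xE46D
clock 11: out=1, reg = 0xF236
clock 12: out=0, reg = 0xF91B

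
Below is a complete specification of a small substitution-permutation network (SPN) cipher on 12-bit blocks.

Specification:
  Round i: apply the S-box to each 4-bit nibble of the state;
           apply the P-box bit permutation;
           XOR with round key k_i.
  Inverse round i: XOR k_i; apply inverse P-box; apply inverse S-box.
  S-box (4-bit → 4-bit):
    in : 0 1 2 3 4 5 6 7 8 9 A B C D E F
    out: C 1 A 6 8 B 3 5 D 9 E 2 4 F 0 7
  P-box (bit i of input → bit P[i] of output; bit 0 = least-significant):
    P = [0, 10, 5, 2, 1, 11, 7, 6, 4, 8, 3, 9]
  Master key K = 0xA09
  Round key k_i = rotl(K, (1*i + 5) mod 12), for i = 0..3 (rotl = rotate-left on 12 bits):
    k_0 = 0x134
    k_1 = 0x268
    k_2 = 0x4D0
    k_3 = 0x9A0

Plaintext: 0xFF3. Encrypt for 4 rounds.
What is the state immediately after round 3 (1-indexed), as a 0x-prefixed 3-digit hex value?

0xB14

s_0 = plaintext = 0xFF3
s_1 = Round(s_0, k_0) = 0xC8E
s_2 = Round(s_1, k_1) = 0x2A2
s_3 = Round(s_2, k_2) = 0xB14
s_4 = Round(s_3, k_3) = 0x8A6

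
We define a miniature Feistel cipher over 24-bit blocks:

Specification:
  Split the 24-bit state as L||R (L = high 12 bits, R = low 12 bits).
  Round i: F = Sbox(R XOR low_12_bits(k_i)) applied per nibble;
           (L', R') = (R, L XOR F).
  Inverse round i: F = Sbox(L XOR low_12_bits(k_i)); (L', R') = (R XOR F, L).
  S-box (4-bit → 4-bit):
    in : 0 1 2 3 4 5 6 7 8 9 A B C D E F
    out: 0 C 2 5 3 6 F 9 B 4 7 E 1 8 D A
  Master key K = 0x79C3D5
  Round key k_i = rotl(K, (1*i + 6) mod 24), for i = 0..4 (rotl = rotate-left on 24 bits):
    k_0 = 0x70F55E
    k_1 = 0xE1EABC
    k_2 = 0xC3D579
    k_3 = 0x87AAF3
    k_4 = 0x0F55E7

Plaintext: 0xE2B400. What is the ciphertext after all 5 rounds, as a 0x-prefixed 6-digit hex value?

s_0 = plaintext = 0xE2B400
s_1 = Round(s_0, k_0) = 0x400246
s_2 = Round(s_1, k_1) = 0x246FA7
s_3 = Round(s_2, k_2) = 0xFA75CB
s_4 = Round(s_3, k_3) = 0x5CB5FC
s_5 = Round(s_4, k_4) = 0x5FC505

0x5FC505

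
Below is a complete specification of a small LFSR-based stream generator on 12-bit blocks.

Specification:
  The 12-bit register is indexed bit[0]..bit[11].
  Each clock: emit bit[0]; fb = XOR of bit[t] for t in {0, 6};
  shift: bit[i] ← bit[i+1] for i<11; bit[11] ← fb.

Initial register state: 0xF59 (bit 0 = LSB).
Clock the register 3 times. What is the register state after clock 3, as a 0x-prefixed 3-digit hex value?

0x9EB

reg_0 = 0xF59
clock 1: out=1, reg = 0x7AC
clock 2: out=0, reg = 0x3D6
clock 3: out=0, reg = 0x9EB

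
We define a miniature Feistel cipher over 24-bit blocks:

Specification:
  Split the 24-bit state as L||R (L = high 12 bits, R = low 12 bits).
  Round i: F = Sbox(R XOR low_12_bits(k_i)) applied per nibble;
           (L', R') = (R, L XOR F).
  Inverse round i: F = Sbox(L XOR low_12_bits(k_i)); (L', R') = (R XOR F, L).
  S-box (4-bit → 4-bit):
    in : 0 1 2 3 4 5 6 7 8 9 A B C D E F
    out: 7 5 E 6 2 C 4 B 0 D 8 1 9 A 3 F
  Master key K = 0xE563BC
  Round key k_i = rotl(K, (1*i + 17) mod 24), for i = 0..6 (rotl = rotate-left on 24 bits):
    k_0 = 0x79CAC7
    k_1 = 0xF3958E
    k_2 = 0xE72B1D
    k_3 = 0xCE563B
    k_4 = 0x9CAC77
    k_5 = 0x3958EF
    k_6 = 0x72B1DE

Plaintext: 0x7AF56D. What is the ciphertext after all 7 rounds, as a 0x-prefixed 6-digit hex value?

s_0 = plaintext = 0x7AF56D
s_1 = Round(s_0, k_0) = 0x56D827
s_2 = Round(s_1, k_1) = 0x827FE0
s_3 = Round(s_2, k_2) = 0xFE0ADD
s_4 = Round(s_3, k_3) = 0xADD6D4
s_5 = Round(s_4, k_4) = 0x6D425B
s_6 = Round(s_5, k_5) = 0x25BEC6
s_7 = Round(s_6, k_6) = 0xEC6D0B

0xEC6D0B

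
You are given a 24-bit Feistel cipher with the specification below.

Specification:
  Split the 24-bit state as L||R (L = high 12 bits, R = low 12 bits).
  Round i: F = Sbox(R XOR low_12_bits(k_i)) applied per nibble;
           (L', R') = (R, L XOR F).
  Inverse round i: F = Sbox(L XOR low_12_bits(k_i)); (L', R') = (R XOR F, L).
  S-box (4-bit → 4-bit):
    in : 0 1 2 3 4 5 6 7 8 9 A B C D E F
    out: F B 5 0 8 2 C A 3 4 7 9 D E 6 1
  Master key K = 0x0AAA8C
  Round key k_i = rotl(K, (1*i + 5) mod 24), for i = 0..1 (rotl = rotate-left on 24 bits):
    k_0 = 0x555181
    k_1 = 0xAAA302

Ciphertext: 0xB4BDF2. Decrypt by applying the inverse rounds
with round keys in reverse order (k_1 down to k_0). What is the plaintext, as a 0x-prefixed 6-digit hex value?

s_0 = ciphertext = 0xB4BDF2
s_1 = InvRound(s_0, k_1) = 0xE76B4B
s_2 = InvRound(s_1, k_0) = 0xA51E76

0xA51E76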